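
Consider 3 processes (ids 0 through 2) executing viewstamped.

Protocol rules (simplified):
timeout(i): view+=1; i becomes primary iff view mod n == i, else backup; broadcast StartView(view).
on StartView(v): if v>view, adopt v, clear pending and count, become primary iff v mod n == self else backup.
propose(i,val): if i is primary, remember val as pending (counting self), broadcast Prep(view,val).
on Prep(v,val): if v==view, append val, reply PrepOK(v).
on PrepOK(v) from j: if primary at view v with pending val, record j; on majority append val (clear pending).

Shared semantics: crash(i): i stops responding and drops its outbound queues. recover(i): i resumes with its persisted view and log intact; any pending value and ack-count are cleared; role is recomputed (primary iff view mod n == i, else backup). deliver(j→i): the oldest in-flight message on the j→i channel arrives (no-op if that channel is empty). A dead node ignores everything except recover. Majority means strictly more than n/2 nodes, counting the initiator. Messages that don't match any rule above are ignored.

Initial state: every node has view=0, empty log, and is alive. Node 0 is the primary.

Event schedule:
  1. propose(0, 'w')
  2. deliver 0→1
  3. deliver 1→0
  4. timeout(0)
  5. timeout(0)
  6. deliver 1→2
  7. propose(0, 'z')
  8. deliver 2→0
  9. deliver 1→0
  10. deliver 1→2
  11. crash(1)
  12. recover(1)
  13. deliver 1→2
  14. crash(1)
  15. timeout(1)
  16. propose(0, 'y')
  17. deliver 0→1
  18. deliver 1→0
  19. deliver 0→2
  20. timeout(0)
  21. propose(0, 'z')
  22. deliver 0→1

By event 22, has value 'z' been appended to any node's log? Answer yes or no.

no

step 1 propose(0,'w'): —
step 2 deliver 0→1: 1={back,v=0,log=w}
step 3 deliver 1→0: 0={prim,v=0,log=w}
step 4 timeout(0): 0={back,v=1,log=w}
step 5 timeout(0): 0={back,v=2,log=w}
step 6 deliver 1→2: —
step 7 propose(0,'z'): —
step 8 deliver 2→0: —
step 9 deliver 1→0: —
step 10 deliver 1→2: —
step 11 crash(1): 1={✗back,v=0,log=w}
step 12 recover(1): 1={back,v=0,log=w}
step 13 deliver 1→2: —
step 14 crash(1): 1={✗back,v=0,log=w}
step 15 timeout(1): —
step 16 propose(0,'y'): —
step 17 deliver 0→1: —
step 18 deliver 1→0: —
step 19 deliver 0→2: 2={back,v=0,log=w}
step 20 timeout(0): 0={prim,v=3,log=w}
step 21 propose(0,'z'): —
step 22 deliver 0→1: —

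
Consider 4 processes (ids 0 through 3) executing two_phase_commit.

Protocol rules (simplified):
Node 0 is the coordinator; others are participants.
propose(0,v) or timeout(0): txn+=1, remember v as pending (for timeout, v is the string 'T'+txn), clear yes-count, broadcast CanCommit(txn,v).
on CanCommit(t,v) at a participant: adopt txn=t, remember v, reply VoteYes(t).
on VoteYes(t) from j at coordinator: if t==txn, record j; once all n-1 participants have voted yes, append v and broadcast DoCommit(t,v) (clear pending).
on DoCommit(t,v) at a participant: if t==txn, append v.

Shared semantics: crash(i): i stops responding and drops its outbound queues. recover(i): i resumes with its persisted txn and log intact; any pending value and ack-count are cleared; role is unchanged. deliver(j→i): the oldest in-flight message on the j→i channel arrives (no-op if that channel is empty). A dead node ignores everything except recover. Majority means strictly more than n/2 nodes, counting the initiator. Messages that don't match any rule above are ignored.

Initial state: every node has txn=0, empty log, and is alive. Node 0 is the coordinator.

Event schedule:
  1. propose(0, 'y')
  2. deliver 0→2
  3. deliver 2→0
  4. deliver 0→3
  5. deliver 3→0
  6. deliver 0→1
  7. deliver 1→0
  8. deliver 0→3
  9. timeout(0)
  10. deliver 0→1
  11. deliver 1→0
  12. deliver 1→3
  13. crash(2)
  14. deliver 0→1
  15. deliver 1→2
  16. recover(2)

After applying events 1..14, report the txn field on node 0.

after 1 — propose(0,'y'): n0:coor/t1/[-]
after 2 — deliver 0→2: n2:part/t1/[-]
after 3 — deliver 2→0: ·
after 4 — deliver 0→3: n3:part/t1/[-]
after 5 — deliver 3→0: ·
after 6 — deliver 0→1: n1:part/t1/[-]
after 7 — deliver 1→0: n0:coor/t1/[y]
after 8 — deliver 0→3: n3:part/t1/[y]
after 9 — timeout(0): n0:coor/t2/[y]
after 10 — deliver 0→1: n1:part/t1/[y]
after 11 — deliver 1→0: ·
after 12 — deliver 1→3: ·
after 13 — crash(2): n2:✗part/t1/[-]
after 14 — deliver 0→1: n1:part/t2/[y]

2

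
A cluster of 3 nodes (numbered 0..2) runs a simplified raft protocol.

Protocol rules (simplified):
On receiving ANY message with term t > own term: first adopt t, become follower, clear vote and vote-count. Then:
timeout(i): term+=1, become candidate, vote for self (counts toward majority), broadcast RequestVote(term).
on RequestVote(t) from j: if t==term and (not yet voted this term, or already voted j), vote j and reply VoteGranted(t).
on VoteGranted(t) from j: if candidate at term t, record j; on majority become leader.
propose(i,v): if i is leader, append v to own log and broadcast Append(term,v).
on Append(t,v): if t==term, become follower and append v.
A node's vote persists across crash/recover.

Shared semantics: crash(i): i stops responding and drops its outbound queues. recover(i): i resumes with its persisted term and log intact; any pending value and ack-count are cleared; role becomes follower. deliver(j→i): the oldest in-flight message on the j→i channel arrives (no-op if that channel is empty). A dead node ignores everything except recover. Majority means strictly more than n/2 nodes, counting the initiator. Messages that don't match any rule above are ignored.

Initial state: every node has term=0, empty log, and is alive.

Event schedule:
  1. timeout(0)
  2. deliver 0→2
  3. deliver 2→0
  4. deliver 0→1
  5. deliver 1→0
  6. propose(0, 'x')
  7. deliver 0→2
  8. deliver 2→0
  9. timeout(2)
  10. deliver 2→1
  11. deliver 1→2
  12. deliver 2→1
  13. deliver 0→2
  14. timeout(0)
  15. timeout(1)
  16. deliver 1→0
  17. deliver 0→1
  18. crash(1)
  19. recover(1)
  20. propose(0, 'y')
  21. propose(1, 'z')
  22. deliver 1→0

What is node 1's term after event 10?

e1 timeout(0): 0[cand,t=1,-]
e2 deliver 0→2: 2[foll,t=1,-]
e3 deliver 2→0: 0[lead,t=1,-]
e4 deliver 0→1: 1[foll,t=1,-]
e5 deliver 1→0: ·
e6 propose(0,'x'): 0[lead,t=1,x]
e7 deliver 0→2: 2[foll,t=1,x]
e8 deliver 2→0: ·
e9 timeout(2): 2[cand,t=2,x]
e10 deliver 2→1: 1[foll,t=2,-]

2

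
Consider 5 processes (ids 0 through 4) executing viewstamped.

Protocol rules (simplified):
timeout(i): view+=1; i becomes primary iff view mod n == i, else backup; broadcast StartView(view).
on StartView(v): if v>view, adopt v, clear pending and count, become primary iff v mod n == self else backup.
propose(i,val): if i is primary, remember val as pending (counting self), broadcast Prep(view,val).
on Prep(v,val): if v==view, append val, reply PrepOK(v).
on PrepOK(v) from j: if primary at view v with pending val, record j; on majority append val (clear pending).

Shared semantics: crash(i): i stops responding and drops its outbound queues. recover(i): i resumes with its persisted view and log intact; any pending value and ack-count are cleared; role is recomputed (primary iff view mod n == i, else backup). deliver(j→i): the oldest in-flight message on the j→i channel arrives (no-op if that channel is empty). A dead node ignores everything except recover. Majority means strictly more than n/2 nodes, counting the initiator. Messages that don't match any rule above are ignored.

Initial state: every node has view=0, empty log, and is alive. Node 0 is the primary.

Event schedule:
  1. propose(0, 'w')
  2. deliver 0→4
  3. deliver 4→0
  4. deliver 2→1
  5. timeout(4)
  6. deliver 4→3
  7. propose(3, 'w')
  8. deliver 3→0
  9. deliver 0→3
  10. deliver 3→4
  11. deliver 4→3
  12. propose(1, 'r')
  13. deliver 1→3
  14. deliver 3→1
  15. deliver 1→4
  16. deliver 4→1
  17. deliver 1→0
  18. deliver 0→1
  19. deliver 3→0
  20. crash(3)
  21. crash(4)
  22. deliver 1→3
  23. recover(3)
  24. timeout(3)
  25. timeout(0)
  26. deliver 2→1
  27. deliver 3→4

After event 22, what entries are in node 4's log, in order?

w

[1] propose(0,'w') → ∅
[2] deliver 0→4 → N4(back v0 [w])
[3] deliver 4→0 → ∅
[4] deliver 2→1 → ∅
[5] timeout(4) → N4(back v1 [w])
[6] deliver 4→3 → N3(back v1 [-])
[7] propose(3,'w') → ∅
[8] deliver 3→0 → ∅
[9] deliver 0→3 → ∅
[10] deliver 3→4 → ∅
[11] deliver 4→3 → ∅
[12] propose(1,'r') → ∅
[13] deliver 1→3 → ∅
[14] deliver 3→1 → ∅
[15] deliver 1→4 → ∅
[16] deliver 4→1 → N1(prim v1 [-])
[17] deliver 1→0 → ∅
[18] deliver 0→1 → ∅
[19] deliver 3→0 → ∅
[20] crash(3) → N3(✗back v1 [-])
[21] crash(4) → N4(✗back v1 [w])
[22] deliver 1→3 → ∅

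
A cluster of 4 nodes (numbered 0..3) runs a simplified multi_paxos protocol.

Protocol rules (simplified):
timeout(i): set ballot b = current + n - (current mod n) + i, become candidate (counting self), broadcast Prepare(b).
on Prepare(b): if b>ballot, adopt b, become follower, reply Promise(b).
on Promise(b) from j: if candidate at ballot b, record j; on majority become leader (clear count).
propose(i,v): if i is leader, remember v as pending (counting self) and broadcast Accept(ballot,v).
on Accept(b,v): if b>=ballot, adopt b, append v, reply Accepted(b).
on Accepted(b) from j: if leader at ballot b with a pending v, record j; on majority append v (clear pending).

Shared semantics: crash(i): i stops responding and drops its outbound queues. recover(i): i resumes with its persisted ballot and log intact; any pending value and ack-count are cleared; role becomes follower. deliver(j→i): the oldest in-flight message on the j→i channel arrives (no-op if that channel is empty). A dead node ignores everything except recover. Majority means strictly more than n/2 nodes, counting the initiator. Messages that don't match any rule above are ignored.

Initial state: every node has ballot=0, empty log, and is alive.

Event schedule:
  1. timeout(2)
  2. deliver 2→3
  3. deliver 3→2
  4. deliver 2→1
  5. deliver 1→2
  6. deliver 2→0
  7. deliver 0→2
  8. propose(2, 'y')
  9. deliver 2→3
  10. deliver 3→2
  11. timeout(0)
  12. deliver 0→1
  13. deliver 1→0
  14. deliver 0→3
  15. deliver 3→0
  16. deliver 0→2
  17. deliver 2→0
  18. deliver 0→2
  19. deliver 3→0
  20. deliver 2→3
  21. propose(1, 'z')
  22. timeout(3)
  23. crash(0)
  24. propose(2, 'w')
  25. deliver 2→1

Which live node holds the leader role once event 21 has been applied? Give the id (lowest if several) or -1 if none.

0

[1] timeout(2) → N2(cand b6 [-])
[2] deliver 2→3 → N3(foll b6 [-])
[3] deliver 3→2 → ∅
[4] deliver 2→1 → N1(foll b6 [-])
[5] deliver 1→2 → N2(lead b6 [-])
[6] deliver 2→0 → N0(foll b6 [-])
[7] deliver 0→2 → ∅
[8] propose(2,'y') → ∅
[9] deliver 2→3 → N3(foll b6 [y])
[10] deliver 3→2 → ∅
[11] timeout(0) → N0(cand b8 [-])
[12] deliver 0→1 → N1(foll b8 [-])
[13] deliver 1→0 → ∅
[14] deliver 0→3 → N3(foll b8 [y])
[15] deliver 3→0 → N0(lead b8 [-])
[16] deliver 0→2 → N2(foll b8 [-])
[17] deliver 2→0 → ∅
[18] deliver 0→2 → ∅
[19] deliver 3→0 → ∅
[20] deliver 2→3 → ∅
[21] propose(1,'z') → ∅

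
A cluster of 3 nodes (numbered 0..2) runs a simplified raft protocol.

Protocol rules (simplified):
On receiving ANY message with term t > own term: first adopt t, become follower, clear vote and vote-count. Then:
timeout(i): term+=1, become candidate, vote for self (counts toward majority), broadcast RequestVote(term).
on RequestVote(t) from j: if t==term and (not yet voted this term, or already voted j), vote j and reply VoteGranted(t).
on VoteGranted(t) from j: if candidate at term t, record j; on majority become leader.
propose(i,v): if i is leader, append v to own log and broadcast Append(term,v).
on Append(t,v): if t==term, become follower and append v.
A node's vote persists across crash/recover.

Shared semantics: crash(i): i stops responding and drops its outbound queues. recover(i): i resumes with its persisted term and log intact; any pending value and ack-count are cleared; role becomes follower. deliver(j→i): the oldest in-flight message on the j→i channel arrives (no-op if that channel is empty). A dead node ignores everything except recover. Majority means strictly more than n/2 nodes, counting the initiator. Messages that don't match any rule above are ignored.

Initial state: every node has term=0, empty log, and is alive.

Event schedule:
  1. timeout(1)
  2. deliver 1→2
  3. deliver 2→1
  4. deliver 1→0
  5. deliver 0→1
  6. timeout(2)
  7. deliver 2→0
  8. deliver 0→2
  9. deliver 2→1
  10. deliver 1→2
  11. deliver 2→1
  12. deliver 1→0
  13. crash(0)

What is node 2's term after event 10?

[1] timeout(1) → N1(cand t1 [-])
[2] deliver 1→2 → N2(foll t1 [-])
[3] deliver 2→1 → N1(lead t1 [-])
[4] deliver 1→0 → N0(foll t1 [-])
[5] deliver 0→1 → ∅
[6] timeout(2) → N2(cand t2 [-])
[7] deliver 2→0 → N0(foll t2 [-])
[8] deliver 0→2 → N2(lead t2 [-])
[9] deliver 2→1 → N1(foll t2 [-])
[10] deliver 1→2 → ∅

2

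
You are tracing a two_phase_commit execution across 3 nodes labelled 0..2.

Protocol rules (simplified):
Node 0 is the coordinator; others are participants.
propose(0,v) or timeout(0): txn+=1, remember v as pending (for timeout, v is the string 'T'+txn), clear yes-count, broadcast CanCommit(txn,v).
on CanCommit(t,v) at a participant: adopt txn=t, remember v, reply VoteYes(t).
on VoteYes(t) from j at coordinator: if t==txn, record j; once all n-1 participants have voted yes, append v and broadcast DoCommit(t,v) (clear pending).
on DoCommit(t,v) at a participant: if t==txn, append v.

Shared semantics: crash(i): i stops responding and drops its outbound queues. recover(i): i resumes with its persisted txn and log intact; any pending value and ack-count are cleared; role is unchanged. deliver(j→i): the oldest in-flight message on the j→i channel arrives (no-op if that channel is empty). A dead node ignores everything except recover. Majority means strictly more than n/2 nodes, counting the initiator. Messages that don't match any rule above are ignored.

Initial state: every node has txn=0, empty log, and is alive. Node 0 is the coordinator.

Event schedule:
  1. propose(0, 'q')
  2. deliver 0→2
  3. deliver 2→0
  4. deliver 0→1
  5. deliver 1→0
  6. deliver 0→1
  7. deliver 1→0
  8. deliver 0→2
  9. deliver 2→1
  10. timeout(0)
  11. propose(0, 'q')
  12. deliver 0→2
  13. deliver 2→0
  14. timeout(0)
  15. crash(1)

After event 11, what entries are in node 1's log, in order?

q

step 1 propose(0,'q'): 0={coor,t=1,log=-}
step 2 deliver 0→2: 2={part,t=1,log=-}
step 3 deliver 2→0: —
step 4 deliver 0→1: 1={part,t=1,log=-}
step 5 deliver 1→0: 0={coor,t=1,log=q}
step 6 deliver 0→1: 1={part,t=1,log=q}
step 7 deliver 1→0: —
step 8 deliver 0→2: 2={part,t=1,log=q}
step 9 deliver 2→1: —
step 10 timeout(0): 0={coor,t=2,log=q}
step 11 propose(0,'q'): 0={coor,t=3,log=q}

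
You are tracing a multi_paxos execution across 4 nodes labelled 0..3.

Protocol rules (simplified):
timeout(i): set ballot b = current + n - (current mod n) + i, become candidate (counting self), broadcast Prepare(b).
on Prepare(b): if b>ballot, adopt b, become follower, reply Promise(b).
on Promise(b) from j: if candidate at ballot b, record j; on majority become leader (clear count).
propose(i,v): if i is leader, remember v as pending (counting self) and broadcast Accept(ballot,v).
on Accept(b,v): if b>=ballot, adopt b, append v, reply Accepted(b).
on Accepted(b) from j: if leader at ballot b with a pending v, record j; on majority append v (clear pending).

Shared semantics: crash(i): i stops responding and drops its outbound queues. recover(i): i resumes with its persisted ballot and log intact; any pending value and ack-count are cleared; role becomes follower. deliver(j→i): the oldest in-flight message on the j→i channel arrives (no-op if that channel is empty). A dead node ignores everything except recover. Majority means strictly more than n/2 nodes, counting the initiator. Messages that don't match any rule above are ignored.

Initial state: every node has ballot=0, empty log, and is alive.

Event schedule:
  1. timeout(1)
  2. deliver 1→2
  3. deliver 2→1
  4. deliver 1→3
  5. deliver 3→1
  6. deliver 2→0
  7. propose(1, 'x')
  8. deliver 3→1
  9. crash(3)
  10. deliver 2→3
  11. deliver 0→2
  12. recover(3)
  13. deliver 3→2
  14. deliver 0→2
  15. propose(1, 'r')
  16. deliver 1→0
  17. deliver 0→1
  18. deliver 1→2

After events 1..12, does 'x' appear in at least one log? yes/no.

e1 timeout(1): 1[cand,b=5,-]
e2 deliver 1→2: 2[foll,b=5,-]
e3 deliver 2→1: ·
e4 deliver 1→3: 3[foll,b=5,-]
e5 deliver 3→1: 1[lead,b=5,-]
e6 deliver 2→0: ·
e7 propose(1,'x'): ·
e8 deliver 3→1: ·
e9 crash(3): 3[✗foll,b=5,-]
e10 deliver 2→3: ·
e11 deliver 0→2: ·
e12 recover(3): 3[foll,b=5,-]

no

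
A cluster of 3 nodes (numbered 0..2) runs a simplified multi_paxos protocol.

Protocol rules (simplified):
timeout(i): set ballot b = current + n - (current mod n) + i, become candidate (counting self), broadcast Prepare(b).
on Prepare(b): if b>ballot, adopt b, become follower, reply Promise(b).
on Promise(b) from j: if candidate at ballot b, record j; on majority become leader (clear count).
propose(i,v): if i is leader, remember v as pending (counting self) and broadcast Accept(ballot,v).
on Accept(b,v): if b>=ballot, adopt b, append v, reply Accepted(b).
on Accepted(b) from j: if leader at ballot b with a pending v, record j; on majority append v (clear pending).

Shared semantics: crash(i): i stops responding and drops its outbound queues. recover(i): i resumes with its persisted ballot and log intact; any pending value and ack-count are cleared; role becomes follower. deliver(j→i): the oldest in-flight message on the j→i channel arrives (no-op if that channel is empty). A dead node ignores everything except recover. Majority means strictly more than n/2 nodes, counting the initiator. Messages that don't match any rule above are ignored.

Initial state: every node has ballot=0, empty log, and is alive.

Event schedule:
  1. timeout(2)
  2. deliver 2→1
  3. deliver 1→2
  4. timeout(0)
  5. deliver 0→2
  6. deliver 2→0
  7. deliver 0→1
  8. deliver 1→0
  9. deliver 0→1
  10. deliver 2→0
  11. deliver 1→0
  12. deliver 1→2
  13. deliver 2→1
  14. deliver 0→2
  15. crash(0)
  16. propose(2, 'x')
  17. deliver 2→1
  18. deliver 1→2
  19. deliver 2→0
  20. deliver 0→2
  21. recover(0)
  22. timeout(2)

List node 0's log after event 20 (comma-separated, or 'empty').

empty

e1 timeout(2): 2[cand,b=5,-]
e2 deliver 2→1: 1[foll,b=5,-]
e3 deliver 1→2: 2[lead,b=5,-]
e4 timeout(0): 0[cand,b=3,-]
e5 deliver 0→2: ·
e6 deliver 2→0: 0[foll,b=5,-]
e7 deliver 0→1: ·
e8 deliver 1→0: ·
e9 deliver 0→1: ·
e10 deliver 2→0: ·
e11 deliver 1→0: ·
e12 deliver 1→2: ·
e13 deliver 2→1: ·
e14 deliver 0→2: ·
e15 crash(0): 0[✗foll,b=5,-]
e16 propose(2,'x'): ·
e17 deliver 2→1: 1[foll,b=5,x]
e18 deliver 1→2: 2[lead,b=5,x]
e19 deliver 2→0: ·
e20 deliver 0→2: ·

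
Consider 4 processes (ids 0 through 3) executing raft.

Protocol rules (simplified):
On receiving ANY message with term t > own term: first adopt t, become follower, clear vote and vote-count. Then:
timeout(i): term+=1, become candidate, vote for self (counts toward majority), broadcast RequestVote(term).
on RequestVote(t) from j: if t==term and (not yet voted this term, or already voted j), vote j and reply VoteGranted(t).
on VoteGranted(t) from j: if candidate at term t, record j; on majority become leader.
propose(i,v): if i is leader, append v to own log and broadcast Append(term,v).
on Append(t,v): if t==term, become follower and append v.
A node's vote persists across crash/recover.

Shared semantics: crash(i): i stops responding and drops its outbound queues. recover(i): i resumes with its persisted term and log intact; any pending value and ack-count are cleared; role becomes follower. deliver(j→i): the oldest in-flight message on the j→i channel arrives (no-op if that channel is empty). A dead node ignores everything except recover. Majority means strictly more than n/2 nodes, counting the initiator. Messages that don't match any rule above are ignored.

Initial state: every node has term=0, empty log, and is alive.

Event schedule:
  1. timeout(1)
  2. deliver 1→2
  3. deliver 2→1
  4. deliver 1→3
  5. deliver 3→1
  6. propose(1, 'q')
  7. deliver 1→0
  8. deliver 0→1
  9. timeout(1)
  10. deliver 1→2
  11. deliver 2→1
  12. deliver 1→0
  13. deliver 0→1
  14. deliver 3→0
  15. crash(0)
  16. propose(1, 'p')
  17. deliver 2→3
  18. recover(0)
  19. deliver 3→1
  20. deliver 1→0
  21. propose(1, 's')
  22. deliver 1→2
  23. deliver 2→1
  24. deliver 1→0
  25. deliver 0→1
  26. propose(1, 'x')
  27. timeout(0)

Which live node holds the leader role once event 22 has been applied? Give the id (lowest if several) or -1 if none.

1. timeout(1):  <1:cand t1 ->
2. deliver 1→2:  <2:foll t1 ->
3. deliver 2→1:  nop
4. deliver 1→3:  <3:foll t1 ->
5. deliver 3→1:  <1:lead t1 ->
6. propose(1,'q'):  <1:lead t1 q>
7. deliver 1→0:  <0:foll t1 ->
8. deliver 0→1:  nop
9. timeout(1):  <1:cand t2 q>
10. deliver 1→2:  <2:foll t1 q>
11. deliver 2→1:  nop
12. deliver 1→0:  <0:foll t1 q>
13. deliver 0→1:  nop
14. deliver 3→0:  nop
15. crash(0):  <0:✗foll t1 q>
16. propose(1,'p'):  nop
17. deliver 2→3:  nop
18. recover(0):  <0:foll t1 q>
19. deliver 3→1:  nop
20. deliver 1→0:  <0:foll t2 q>
21. propose(1,'s'):  nop
22. deliver 1→2:  <2:foll t2 q>

-1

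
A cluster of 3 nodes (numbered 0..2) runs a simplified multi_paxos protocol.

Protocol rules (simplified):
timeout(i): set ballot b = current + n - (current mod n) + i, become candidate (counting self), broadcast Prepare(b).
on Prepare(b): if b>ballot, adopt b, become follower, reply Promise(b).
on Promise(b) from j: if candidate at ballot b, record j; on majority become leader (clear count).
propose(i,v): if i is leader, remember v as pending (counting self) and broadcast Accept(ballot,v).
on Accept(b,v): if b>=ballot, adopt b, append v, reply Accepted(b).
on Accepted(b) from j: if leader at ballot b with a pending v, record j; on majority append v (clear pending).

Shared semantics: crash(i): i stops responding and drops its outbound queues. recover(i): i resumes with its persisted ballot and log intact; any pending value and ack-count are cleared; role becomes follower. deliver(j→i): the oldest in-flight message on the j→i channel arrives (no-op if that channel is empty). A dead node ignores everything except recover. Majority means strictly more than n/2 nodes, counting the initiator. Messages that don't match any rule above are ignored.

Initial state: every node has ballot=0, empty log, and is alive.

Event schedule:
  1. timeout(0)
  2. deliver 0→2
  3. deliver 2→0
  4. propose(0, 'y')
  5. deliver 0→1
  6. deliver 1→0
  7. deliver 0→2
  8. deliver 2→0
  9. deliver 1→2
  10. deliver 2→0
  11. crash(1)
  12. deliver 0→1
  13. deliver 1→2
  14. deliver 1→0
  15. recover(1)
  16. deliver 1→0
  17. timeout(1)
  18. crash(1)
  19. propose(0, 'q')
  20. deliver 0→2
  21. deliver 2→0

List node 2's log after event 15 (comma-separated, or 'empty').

y

1. timeout(0):  <0:cand b3 ->
2. deliver 0→2:  <2:foll b3 ->
3. deliver 2→0:  <0:lead b3 ->
4. propose(0,'y'):  nop
5. deliver 0→1:  <1:foll b3 ->
6. deliver 1→0:  nop
7. deliver 0→2:  <2:foll b3 y>
8. deliver 2→0:  <0:lead b3 y>
9. deliver 1→2:  nop
10. deliver 2→0:  nop
11. crash(1):  <1:✗foll b3 ->
12. deliver 0→1:  nop
13. deliver 1→2:  nop
14. deliver 1→0:  nop
15. recover(1):  <1:foll b3 ->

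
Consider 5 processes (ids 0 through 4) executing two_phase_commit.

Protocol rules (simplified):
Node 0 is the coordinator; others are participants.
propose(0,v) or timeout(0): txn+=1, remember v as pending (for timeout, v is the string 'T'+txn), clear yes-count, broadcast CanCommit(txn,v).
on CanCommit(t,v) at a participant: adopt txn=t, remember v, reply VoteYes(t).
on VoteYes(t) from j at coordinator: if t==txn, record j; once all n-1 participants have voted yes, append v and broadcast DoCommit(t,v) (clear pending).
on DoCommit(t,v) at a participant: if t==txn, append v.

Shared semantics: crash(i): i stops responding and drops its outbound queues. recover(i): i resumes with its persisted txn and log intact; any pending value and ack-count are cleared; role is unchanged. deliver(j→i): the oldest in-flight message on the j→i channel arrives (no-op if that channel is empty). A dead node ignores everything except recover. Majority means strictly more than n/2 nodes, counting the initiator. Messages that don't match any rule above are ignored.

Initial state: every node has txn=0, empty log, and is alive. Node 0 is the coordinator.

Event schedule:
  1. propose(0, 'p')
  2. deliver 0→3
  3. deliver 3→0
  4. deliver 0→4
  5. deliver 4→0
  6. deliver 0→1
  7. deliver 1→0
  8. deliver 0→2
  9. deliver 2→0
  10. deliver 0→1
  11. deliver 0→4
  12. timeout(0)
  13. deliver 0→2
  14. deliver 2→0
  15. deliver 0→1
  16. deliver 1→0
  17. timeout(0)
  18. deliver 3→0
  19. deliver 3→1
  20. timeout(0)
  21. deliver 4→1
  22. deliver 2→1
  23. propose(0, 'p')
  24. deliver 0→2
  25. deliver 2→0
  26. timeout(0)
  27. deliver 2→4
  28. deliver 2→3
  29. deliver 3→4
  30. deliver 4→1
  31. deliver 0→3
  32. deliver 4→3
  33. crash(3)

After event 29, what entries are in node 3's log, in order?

empty

step 1 propose(0,'p'): 0={coor,t=1,log=-}
step 2 deliver 0→3: 3={part,t=1,log=-}
step 3 deliver 3→0: —
step 4 deliver 0→4: 4={part,t=1,log=-}
step 5 deliver 4→0: —
step 6 deliver 0→1: 1={part,t=1,log=-}
step 7 deliver 1→0: —
step 8 deliver 0→2: 2={part,t=1,log=-}
step 9 deliver 2→0: 0={coor,t=1,log=p}
step 10 deliver 0→1: 1={part,t=1,log=p}
step 11 deliver 0→4: 4={part,t=1,log=p}
step 12 timeout(0): 0={coor,t=2,log=p}
step 13 deliver 0→2: 2={part,t=1,log=p}
step 14 deliver 2→0: —
step 15 deliver 0→1: 1={part,t=2,log=p}
step 16 deliver 1→0: —
step 17 timeout(0): 0={coor,t=3,log=p}
step 18 deliver 3→0: —
step 19 deliver 3→1: —
step 20 timeout(0): 0={coor,t=4,log=p}
step 21 deliver 4→1: —
step 22 deliver 2→1: —
step 23 propose(0,'p'): 0={coor,t=5,log=p}
step 24 deliver 0→2: 2={part,t=2,log=p}
step 25 deliver 2→0: —
step 26 timeout(0): 0={coor,t=6,log=p}
step 27 deliver 2→4: —
step 28 deliver 2→3: —
step 29 deliver 3→4: —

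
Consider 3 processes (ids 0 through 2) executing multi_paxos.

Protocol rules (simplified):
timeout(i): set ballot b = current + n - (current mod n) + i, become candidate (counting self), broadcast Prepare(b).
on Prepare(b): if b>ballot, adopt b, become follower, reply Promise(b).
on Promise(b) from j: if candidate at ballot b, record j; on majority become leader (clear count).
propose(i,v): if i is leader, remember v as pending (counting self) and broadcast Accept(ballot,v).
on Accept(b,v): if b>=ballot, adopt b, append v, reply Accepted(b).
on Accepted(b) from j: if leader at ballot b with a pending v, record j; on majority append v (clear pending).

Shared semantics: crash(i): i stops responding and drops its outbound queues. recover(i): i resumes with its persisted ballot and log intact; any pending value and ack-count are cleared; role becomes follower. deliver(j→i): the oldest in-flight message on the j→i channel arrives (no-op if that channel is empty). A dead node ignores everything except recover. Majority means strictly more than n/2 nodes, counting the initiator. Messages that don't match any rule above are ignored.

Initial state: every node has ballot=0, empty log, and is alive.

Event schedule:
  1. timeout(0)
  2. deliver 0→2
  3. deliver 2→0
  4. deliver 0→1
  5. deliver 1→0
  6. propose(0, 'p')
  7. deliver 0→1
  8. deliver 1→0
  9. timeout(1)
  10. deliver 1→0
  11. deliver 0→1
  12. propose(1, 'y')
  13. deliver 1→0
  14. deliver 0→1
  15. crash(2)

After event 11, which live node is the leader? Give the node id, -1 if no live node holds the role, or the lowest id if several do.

after 1 — timeout(0): n0:cand/b3/[-]
after 2 — deliver 0→2: n2:foll/b3/[-]
after 3 — deliver 2→0: n0:lead/b3/[-]
after 4 — deliver 0→1: n1:foll/b3/[-]
after 5 — deliver 1→0: ·
after 6 — propose(0,'p'): ·
after 7 — deliver 0→1: n1:foll/b3/[p]
after 8 — deliver 1→0: n0:lead/b3/[p]
after 9 — timeout(1): n1:cand/b7/[p]
after 10 — deliver 1→0: n0:foll/b7/[p]
after 11 — deliver 0→1: n1:lead/b7/[p]

1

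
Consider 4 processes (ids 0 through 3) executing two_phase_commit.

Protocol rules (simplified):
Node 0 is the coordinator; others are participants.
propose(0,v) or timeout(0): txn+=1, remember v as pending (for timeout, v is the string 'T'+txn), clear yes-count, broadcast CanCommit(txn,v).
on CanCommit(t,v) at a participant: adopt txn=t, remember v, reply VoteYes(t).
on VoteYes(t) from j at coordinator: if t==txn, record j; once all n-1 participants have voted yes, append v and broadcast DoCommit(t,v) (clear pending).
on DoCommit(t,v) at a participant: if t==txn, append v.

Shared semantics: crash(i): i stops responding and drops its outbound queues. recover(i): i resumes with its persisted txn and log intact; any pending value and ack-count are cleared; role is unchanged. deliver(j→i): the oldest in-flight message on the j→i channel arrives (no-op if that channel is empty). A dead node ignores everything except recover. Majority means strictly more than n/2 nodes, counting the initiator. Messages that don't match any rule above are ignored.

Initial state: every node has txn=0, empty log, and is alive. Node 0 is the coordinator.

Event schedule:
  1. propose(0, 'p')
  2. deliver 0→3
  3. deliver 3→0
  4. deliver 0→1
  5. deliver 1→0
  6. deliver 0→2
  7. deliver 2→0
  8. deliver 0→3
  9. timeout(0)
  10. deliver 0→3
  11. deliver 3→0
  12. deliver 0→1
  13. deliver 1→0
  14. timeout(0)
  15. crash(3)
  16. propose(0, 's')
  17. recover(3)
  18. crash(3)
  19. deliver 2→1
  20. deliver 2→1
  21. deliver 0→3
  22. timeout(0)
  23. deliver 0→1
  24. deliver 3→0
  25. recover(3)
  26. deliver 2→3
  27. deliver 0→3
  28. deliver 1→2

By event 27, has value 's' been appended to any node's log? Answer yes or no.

no

[1] propose(0,'p') → N0(coor t1 [-])
[2] deliver 0→3 → N3(part t1 [-])
[3] deliver 3→0 → ∅
[4] deliver 0→1 → N1(part t1 [-])
[5] deliver 1→0 → ∅
[6] deliver 0→2 → N2(part t1 [-])
[7] deliver 2→0 → N0(coor t1 [p])
[8] deliver 0→3 → N3(part t1 [p])
[9] timeout(0) → N0(coor t2 [p])
[10] deliver 0→3 → N3(part t2 [p])
[11] deliver 3→0 → ∅
[12] deliver 0→1 → N1(part t1 [p])
[13] deliver 1→0 → ∅
[14] timeout(0) → N0(coor t3 [p])
[15] crash(3) → N3(✗part t2 [p])
[16] propose(0,'s') → N0(coor t4 [p])
[17] recover(3) → N3(part t2 [p])
[18] crash(3) → N3(✗part t2 [p])
[19] deliver 2→1 → ∅
[20] deliver 2→1 → ∅
[21] deliver 0→3 → ∅
[22] timeout(0) → N0(coor t5 [p])
[23] deliver 0→1 → N1(part t2 [p])
[24] deliver 3→0 → ∅
[25] recover(3) → N3(part t2 [p])
[26] deliver 2→3 → ∅
[27] deliver 0→3 → N3(part t3 [p])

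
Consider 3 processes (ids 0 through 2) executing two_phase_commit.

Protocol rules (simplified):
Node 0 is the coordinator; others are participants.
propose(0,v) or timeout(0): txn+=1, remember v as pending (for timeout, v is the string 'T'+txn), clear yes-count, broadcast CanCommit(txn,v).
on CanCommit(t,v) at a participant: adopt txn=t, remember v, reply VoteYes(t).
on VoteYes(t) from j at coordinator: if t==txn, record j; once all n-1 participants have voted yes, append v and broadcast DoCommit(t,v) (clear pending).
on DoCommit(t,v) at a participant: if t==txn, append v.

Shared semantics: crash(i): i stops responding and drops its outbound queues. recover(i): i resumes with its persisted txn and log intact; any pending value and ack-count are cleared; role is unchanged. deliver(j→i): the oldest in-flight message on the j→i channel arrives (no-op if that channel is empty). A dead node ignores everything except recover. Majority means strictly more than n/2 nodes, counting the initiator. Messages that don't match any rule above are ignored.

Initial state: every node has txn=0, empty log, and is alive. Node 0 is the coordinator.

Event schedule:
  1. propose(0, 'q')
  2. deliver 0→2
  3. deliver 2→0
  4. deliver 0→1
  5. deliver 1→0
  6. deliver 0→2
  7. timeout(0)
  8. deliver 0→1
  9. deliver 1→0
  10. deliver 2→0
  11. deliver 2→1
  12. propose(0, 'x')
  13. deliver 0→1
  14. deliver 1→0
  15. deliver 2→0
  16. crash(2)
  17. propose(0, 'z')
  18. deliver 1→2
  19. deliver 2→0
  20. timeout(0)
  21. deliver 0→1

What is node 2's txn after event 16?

e1 propose(0,'q'): 0[coor,t=1,-]
e2 deliver 0→2: 2[part,t=1,-]
e3 deliver 2→0: ·
e4 deliver 0→1: 1[part,t=1,-]
e5 deliver 1→0: 0[coor,t=1,q]
e6 deliver 0→2: 2[part,t=1,q]
e7 timeout(0): 0[coor,t=2,q]
e8 deliver 0→1: 1[part,t=1,q]
e9 deliver 1→0: ·
e10 deliver 2→0: ·
e11 deliver 2→1: ·
e12 propose(0,'x'): 0[coor,t=3,q]
e13 deliver 0→1: 1[part,t=2,q]
e14 deliver 1→0: ·
e15 deliver 2→0: ·
e16 crash(2): 2[✗part,t=1,q]

1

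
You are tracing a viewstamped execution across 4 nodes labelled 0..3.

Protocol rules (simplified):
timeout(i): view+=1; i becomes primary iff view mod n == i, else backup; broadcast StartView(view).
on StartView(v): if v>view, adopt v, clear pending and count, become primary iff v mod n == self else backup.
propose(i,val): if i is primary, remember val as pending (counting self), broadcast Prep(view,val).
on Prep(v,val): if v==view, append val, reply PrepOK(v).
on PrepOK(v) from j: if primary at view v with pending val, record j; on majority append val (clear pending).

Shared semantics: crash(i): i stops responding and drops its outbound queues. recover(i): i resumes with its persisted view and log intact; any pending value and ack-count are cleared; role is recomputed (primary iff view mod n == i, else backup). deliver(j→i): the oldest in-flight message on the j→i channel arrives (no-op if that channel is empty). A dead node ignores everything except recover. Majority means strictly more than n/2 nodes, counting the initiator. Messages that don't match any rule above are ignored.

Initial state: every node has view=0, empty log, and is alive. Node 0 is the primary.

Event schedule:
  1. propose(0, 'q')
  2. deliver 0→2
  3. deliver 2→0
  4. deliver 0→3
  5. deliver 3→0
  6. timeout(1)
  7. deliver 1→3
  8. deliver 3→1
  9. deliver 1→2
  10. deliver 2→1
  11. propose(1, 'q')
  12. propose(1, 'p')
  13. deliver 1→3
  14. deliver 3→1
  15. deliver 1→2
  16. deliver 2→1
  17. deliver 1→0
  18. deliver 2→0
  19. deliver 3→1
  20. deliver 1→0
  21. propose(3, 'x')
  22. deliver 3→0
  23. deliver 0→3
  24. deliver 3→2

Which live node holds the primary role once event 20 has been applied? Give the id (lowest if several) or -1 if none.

1

e1 propose(0,'q'): ·
e2 deliver 0→2: 2[back,v=0,q]
e3 deliver 2→0: ·
e4 deliver 0→3: 3[back,v=0,q]
e5 deliver 3→0: 0[prim,v=0,q]
e6 timeout(1): 1[prim,v=1,-]
e7 deliver 1→3: 3[back,v=1,q]
e8 deliver 3→1: ·
e9 deliver 1→2: 2[back,v=1,q]
e10 deliver 2→1: ·
e11 propose(1,'q'): ·
e12 propose(1,'p'): ·
e13 deliver 1→3: 3[back,v=1,q,q]
e14 deliver 3→1: ·
e15 deliver 1→2: 2[back,v=1,q,q]
e16 deliver 2→1: 1[prim,v=1,p]
e17 deliver 1→0: 0[back,v=1,q]
e18 deliver 2→0: ·
e19 deliver 3→1: ·
e20 deliver 1→0: 0[back,v=1,q,q]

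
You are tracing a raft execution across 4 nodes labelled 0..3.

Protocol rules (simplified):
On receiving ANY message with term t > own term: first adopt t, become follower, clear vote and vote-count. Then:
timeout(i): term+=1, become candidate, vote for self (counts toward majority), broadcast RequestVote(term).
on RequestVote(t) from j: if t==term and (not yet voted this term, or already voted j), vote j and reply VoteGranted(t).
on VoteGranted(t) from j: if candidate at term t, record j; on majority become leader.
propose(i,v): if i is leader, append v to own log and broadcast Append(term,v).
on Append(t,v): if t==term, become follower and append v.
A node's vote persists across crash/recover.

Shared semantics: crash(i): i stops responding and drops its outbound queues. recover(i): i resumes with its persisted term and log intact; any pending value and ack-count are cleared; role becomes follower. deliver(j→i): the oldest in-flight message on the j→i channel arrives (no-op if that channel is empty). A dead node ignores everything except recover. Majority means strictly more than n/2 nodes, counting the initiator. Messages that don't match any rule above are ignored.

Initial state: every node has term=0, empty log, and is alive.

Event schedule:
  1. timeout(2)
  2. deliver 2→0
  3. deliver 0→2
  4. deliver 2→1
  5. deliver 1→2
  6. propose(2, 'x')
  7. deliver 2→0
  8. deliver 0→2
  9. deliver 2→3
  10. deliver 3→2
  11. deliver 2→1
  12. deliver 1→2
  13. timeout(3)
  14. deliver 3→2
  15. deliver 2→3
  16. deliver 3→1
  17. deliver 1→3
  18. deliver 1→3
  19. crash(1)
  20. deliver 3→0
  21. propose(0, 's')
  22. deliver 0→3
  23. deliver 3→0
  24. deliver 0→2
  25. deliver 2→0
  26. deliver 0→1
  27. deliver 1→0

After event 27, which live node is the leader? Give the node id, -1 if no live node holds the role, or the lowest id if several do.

3

e1 timeout(2): 2[cand,t=1,-]
e2 deliver 2→0: 0[foll,t=1,-]
e3 deliver 0→2: ·
e4 deliver 2→1: 1[foll,t=1,-]
e5 deliver 1→2: 2[lead,t=1,-]
e6 propose(2,'x'): 2[lead,t=1,x]
e7 deliver 2→0: 0[foll,t=1,x]
e8 deliver 0→2: ·
e9 deliver 2→3: 3[foll,t=1,-]
e10 deliver 3→2: ·
e11 deliver 2→1: 1[foll,t=1,x]
e12 deliver 1→2: ·
e13 timeout(3): 3[cand,t=2,-]
e14 deliver 3→2: 2[foll,t=2,x]
e15 deliver 2→3: ·
e16 deliver 3→1: 1[foll,t=2,x]
e17 deliver 1→3: ·
e18 deliver 1→3: ·
e19 crash(1): 1[✗foll,t=2,x]
e20 deliver 3→0: 0[foll,t=2,x]
e21 propose(0,'s'): ·
e22 deliver 0→3: 3[lead,t=2,-]
e23 deliver 3→0: ·
e24 deliver 0→2: ·
e25 deliver 2→0: ·
e26 deliver 0→1: ·
e27 deliver 1→0: ·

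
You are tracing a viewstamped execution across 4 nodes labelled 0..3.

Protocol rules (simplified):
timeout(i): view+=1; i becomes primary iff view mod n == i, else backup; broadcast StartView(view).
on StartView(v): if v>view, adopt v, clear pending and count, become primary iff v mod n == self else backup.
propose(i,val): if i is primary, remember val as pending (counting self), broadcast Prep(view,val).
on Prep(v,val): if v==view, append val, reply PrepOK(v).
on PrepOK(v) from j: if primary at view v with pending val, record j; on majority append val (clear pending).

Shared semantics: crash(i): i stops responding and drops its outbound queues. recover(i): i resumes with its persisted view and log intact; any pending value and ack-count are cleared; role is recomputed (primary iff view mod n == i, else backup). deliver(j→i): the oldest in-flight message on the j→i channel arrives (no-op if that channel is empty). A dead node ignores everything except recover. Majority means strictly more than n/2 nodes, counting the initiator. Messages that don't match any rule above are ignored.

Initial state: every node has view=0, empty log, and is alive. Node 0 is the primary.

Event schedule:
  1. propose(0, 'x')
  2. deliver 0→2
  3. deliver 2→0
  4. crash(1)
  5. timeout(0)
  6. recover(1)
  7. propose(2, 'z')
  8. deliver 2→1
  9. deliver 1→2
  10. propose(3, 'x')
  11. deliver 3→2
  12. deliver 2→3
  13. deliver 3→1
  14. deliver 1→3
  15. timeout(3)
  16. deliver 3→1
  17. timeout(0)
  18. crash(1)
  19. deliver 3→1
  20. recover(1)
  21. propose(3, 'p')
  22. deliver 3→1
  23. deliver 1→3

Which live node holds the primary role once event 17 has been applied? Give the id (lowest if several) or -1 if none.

[1] propose(0,'x') → ∅
[2] deliver 0→2 → N2(back v0 [x])
[3] deliver 2→0 → ∅
[4] crash(1) → N1(✗back v0 [-])
[5] timeout(0) → N0(back v1 [-])
[6] recover(1) → N1(back v0 [-])
[7] propose(2,'z') → ∅
[8] deliver 2→1 → ∅
[9] deliver 1→2 → ∅
[10] propose(3,'x') → ∅
[11] deliver 3→2 → ∅
[12] deliver 2→3 → ∅
[13] deliver 3→1 → ∅
[14] deliver 1→3 → ∅
[15] timeout(3) → N3(back v1 [-])
[16] deliver 3→1 → N1(prim v1 [-])
[17] timeout(0) → N0(back v2 [-])

1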